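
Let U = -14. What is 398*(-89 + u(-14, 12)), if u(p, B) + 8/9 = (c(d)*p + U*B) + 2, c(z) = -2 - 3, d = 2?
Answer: -665854/9 ≈ -73984.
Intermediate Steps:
c(z) = -5
u(p, B) = 10/9 - 14*B - 5*p (u(p, B) = -8/9 + ((-5*p - 14*B) + 2) = -8/9 + ((-14*B - 5*p) + 2) = -8/9 + (2 - 14*B - 5*p) = 10/9 - 14*B - 5*p)
398*(-89 + u(-14, 12)) = 398*(-89 + (10/9 - 14*12 - 5*(-14))) = 398*(-89 + (10/9 - 168 + 70)) = 398*(-89 - 872/9) = 398*(-1673/9) = -665854/9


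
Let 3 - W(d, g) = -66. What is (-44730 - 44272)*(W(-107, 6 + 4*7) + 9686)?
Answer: -868214510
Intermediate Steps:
W(d, g) = 69 (W(d, g) = 3 - 1*(-66) = 3 + 66 = 69)
(-44730 - 44272)*(W(-107, 6 + 4*7) + 9686) = (-44730 - 44272)*(69 + 9686) = -89002*9755 = -868214510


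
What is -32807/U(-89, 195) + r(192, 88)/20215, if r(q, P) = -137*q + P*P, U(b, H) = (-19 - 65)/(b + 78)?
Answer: -1459337519/339612 ≈ -4297.1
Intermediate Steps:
U(b, H) = -84/(78 + b)
r(q, P) = P² - 137*q (r(q, P) = -137*q + P² = P² - 137*q)
-32807/U(-89, 195) + r(192, 88)/20215 = -32807/((-84/(78 - 89))) + (88² - 137*192)/20215 = -32807/((-84/(-11))) + (7744 - 26304)*(1/20215) = -32807/((-84*(-1/11))) - 18560*1/20215 = -32807/84/11 - 3712/4043 = -32807*11/84 - 3712/4043 = -360877/84 - 3712/4043 = -1459337519/339612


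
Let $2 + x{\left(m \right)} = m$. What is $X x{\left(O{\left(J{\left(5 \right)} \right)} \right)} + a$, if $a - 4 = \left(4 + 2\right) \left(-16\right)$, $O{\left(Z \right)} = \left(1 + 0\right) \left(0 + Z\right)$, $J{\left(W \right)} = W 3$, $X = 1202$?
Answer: $15534$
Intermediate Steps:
$J{\left(W \right)} = 3 W$
$O{\left(Z \right)} = Z$ ($O{\left(Z \right)} = 1 Z = Z$)
$x{\left(m \right)} = -2 + m$
$a = -92$ ($a = 4 + \left(4 + 2\right) \left(-16\right) = 4 + 6 \left(-16\right) = 4 - 96 = -92$)
$X x{\left(O{\left(J{\left(5 \right)} \right)} \right)} + a = 1202 \left(-2 + 3 \cdot 5\right) - 92 = 1202 \left(-2 + 15\right) - 92 = 1202 \cdot 13 - 92 = 15626 - 92 = 15534$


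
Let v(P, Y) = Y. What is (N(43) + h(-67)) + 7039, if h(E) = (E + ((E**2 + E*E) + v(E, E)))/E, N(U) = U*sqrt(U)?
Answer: 6907 + 43*sqrt(43) ≈ 7189.0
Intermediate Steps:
N(U) = U**(3/2)
h(E) = (2*E + 2*E**2)/E (h(E) = (E + ((E**2 + E*E) + E))/E = (E + ((E**2 + E**2) + E))/E = (E + (2*E**2 + E))/E = (E + (E + 2*E**2))/E = (2*E + 2*E**2)/E)
(N(43) + h(-67)) + 7039 = (43**(3/2) + (2 + 2*(-67))) + 7039 = (43*sqrt(43) + (2 - 134)) + 7039 = (43*sqrt(43) - 132) + 7039 = (-132 + 43*sqrt(43)) + 7039 = 6907 + 43*sqrt(43)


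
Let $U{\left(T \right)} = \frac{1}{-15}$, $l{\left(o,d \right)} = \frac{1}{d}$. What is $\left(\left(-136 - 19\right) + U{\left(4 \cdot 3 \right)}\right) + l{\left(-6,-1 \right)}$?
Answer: $- \frac{2341}{15} \approx -156.07$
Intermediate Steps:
$U{\left(T \right)} = - \frac{1}{15}$
$\left(\left(-136 - 19\right) + U{\left(4 \cdot 3 \right)}\right) + l{\left(-6,-1 \right)} = \left(\left(-136 - 19\right) - \frac{1}{15}\right) + \frac{1}{-1} = \left(-155 - \frac{1}{15}\right) - 1 = - \frac{2326}{15} - 1 = - \frac{2341}{15}$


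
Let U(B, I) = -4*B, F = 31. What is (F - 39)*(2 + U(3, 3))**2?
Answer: -800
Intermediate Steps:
(F - 39)*(2 + U(3, 3))**2 = (31 - 39)*(2 - 4*3)**2 = -8*(2 - 12)**2 = -8*(-10)**2 = -8*100 = -800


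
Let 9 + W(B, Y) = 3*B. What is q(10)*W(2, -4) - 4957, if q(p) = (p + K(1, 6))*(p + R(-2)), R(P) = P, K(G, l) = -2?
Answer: -5149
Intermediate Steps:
W(B, Y) = -9 + 3*B
q(p) = (-2 + p)² (q(p) = (p - 2)*(p - 2) = (-2 + p)*(-2 + p) = (-2 + p)²)
q(10)*W(2, -4) - 4957 = (4 + 10² - 4*10)*(-9 + 3*2) - 4957 = (4 + 100 - 40)*(-9 + 6) - 4957 = 64*(-3) - 4957 = -192 - 4957 = -5149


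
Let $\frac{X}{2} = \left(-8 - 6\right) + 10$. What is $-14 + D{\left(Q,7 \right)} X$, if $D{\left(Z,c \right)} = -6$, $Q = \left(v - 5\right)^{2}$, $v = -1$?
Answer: $34$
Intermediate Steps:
$Q = 36$ ($Q = \left(-1 - 5\right)^{2} = \left(-6\right)^{2} = 36$)
$X = -8$ ($X = 2 \left(\left(-8 - 6\right) + 10\right) = 2 \left(-14 + 10\right) = 2 \left(-4\right) = -8$)
$-14 + D{\left(Q,7 \right)} X = -14 - -48 = -14 + 48 = 34$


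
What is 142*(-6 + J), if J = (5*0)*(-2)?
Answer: -852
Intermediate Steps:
J = 0 (J = 0*(-2) = 0)
142*(-6 + J) = 142*(-6 + 0) = 142*(-6) = -852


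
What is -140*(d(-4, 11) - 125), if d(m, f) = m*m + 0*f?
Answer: 15260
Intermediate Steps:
d(m, f) = m**2 (d(m, f) = m**2 + 0 = m**2)
-140*(d(-4, 11) - 125) = -140*((-4)**2 - 125) = -140*(16 - 125) = -140*(-109) = 15260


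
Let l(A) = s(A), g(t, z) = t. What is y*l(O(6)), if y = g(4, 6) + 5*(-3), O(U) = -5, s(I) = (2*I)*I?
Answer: -550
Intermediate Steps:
s(I) = 2*I**2
l(A) = 2*A**2
y = -11 (y = 4 + 5*(-3) = 4 - 15 = -11)
y*l(O(6)) = -22*(-5)**2 = -22*25 = -11*50 = -550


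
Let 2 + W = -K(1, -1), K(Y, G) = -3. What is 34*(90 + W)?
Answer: 3094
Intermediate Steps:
W = 1 (W = -2 - 1*(-3) = -2 + 3 = 1)
34*(90 + W) = 34*(90 + 1) = 34*91 = 3094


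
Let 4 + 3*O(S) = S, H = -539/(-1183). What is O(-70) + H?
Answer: -12275/507 ≈ -24.211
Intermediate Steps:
H = 77/169 (H = -539*(-1/1183) = 77/169 ≈ 0.45562)
O(S) = -4/3 + S/3
O(-70) + H = (-4/3 + (⅓)*(-70)) + 77/169 = (-4/3 - 70/3) + 77/169 = -74/3 + 77/169 = -12275/507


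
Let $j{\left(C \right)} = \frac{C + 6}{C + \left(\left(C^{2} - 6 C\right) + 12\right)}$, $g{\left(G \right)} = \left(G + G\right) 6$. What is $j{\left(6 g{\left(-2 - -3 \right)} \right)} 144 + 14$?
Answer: $\frac{506}{31} \approx 16.323$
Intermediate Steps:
$g{\left(G \right)} = 12 G$ ($g{\left(G \right)} = 2 G 6 = 12 G$)
$j{\left(C \right)} = \frac{6 + C}{12 + C^{2} - 5 C}$ ($j{\left(C \right)} = \frac{6 + C}{C + \left(12 + C^{2} - 6 C\right)} = \frac{6 + C}{12 + C^{2} - 5 C}$)
$j{\left(6 g{\left(-2 - -3 \right)} \right)} 144 + 14 = \frac{6 + 6 \cdot 12 \left(-2 - -3\right)}{12 + \left(6 \cdot 12 \left(-2 - -3\right)\right)^{2} - 5 \cdot 6 \cdot 12 \left(-2 - -3\right)} 144 + 14 = \frac{6 + 6 \cdot 12 \left(-2 + 3\right)}{12 + \left(6 \cdot 12 \left(-2 + 3\right)\right)^{2} - 5 \cdot 6 \cdot 12 \left(-2 + 3\right)} 144 + 14 = \frac{6 + 6 \cdot 12 \cdot 1}{12 + \left(6 \cdot 12 \cdot 1\right)^{2} - 5 \cdot 6 \cdot 12 \cdot 1} \cdot 144 + 14 = \frac{6 + 6 \cdot 12}{12 + \left(6 \cdot 12\right)^{2} - 5 \cdot 6 \cdot 12} \cdot 144 + 14 = \frac{6 + 72}{12 + 72^{2} - 360} \cdot 144 + 14 = \frac{1}{12 + 5184 - 360} \cdot 78 \cdot 144 + 14 = \frac{1}{4836} \cdot 78 \cdot 144 + 14 = \frac{1}{62} \cdot 144 + 14 = \frac{72}{31} + 14 = \frac{506}{31}$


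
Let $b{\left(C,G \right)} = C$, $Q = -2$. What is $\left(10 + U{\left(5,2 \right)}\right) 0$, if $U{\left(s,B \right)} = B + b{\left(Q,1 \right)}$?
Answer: $0$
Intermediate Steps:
$U{\left(s,B \right)} = -2 + B$ ($U{\left(s,B \right)} = B - 2 = -2 + B$)
$\left(10 + U{\left(5,2 \right)}\right) 0 = \left(10 + \left(-2 + 2\right)\right) 0 = \left(10 + 0\right) 0 = 10 \cdot 0 = 0$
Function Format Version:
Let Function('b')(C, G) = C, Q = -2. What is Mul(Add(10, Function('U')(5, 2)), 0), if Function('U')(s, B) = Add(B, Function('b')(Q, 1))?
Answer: 0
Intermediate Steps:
Function('U')(s, B) = Add(-2, B) (Function('U')(s, B) = Add(B, -2) = Add(-2, B))
Mul(Add(10, Function('U')(5, 2)), 0) = Mul(Add(10, Add(-2, 2)), 0) = Mul(Add(10, 0), 0) = Mul(10, 0) = 0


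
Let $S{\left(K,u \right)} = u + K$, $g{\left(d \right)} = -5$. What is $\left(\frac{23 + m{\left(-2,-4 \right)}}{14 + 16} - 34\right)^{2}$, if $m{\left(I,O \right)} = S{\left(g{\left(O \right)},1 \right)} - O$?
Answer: $\frac{994009}{900} \approx 1104.5$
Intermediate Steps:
$S{\left(K,u \right)} = K + u$
$m{\left(I,O \right)} = -4 - O$ ($m{\left(I,O \right)} = \left(-5 + 1\right) - O = -4 - O$)
$\left(\frac{23 + m{\left(-2,-4 \right)}}{14 + 16} - 34\right)^{2} = \left(\frac{23 - 0}{14 + 16} - 34\right)^{2} = \left(\frac{23 + \left(-4 + 4\right)}{30} - 34\right)^{2} = \left(\left(23 + 0\right) \frac{1}{30} - 34\right)^{2} = \left(23 \cdot \frac{1}{30} - 34\right)^{2} = \left(\frac{23}{30} - 34\right)^{2} = \left(- \frac{997}{30}\right)^{2} = \frac{994009}{900}$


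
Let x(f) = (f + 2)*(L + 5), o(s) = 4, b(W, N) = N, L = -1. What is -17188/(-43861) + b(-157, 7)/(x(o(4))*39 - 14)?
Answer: 16154363/40439842 ≈ 0.39947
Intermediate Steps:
x(f) = 8 + 4*f (x(f) = (f + 2)*(-1 + 5) = (2 + f)*4 = 8 + 4*f)
-17188/(-43861) + b(-157, 7)/(x(o(4))*39 - 14) = -17188/(-43861) + 7/((8 + 4*4)*39 - 14) = -17188*(-1/43861) + 7/((8 + 16)*39 - 14) = 17188/43861 + 7/(24*39 - 14) = 17188/43861 + 7/(936 - 14) = 17188/43861 + 7/922 = 16154363/40439842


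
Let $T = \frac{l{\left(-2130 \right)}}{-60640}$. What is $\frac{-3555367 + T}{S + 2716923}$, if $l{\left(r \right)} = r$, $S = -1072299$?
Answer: $- \frac{21559745275}{9972999936} \approx -2.1618$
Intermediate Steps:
$T = \frac{213}{6064}$ ($T = - \frac{2130}{-60640} = \left(-2130\right) \left(- \frac{1}{60640}\right) = \frac{213}{6064} \approx 0.035125$)
$\frac{-3555367 + T}{S + 2716923} = \frac{-3555367 + \frac{213}{6064}}{-1072299 + 2716923} = - \frac{21559745275}{6064 \cdot 1644624} = \left(- \frac{21559745275}{6064}\right) \frac{1}{1644624} = - \frac{21559745275}{9972999936}$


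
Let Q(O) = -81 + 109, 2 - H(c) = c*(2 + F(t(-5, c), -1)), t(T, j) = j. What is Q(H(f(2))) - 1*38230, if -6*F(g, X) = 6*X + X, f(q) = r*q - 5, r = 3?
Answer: -38202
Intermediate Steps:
f(q) = -5 + 3*q (f(q) = 3*q - 5 = -5 + 3*q)
F(g, X) = -7*X/6 (F(g, X) = -(6*X + X)/6 = -7*X/6)
H(c) = 2 - 19*c/6 (H(c) = 2 - c*(2 - 7/6*(-1)) = 2 - c*(2 + 7/6) = 2 - c*19/6 = 2 - 19*c/6)
Q(O) = 28
Q(H(f(2))) - 1*38230 = 28 - 1*38230 = 28 - 38230 = -38202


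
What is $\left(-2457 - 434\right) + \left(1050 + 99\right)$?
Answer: $-1742$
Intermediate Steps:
$\left(-2457 - 434\right) + \left(1050 + 99\right) = -2891 + 1149 = -1742$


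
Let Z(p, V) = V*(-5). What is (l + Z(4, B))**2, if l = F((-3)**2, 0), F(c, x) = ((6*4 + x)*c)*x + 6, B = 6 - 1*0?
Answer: 576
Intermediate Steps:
B = 6 (B = 6 + 0 = 6)
F(c, x) = 6 + c*x*(24 + x) (F(c, x) = ((24 + x)*c)*x + 6 = (c*(24 + x))*x + 6 = c*x*(24 + x) + 6 = 6 + c*x*(24 + x))
Z(p, V) = -5*V
l = 6 (l = 6 + (-3)**2*0**2 + 24*(-3)**2*0 = 6 + 9*0 + 24*9*0 = 6 + 0 + 0 = 6)
(l + Z(4, B))**2 = (6 - 5*6)**2 = (6 - 30)**2 = (-24)**2 = 576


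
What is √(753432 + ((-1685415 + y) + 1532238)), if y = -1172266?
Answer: I*√572011 ≈ 756.31*I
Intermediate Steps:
√(753432 + ((-1685415 + y) + 1532238)) = √(753432 + ((-1685415 - 1172266) + 1532238)) = √(753432 + (-2857681 + 1532238)) = √(753432 - 1325443) = √(-572011) = I*√572011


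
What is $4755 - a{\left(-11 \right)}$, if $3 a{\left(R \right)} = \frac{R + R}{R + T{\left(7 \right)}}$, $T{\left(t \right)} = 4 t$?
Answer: $\frac{242527}{51} \approx 4755.4$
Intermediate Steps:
$a{\left(R \right)} = \frac{2 R}{3 \left(28 + R\right)}$ ($a{\left(R \right)} = \frac{\left(R + R\right) \frac{1}{R + 4 \cdot 7}}{3} = \frac{2 R \frac{1}{R + 28}}{3} = \frac{2 R \frac{1}{28 + R}}{3} = \frac{2 R}{3 \left(28 + R\right)}$)
$4755 - a{\left(-11 \right)} = 4755 - \frac{2}{3} \left(-11\right) \frac{1}{28 - 11} = 4755 - \frac{2}{3} \left(-11\right) \frac{1}{17} = 4755 - - \frac{22}{51} = 4755 + \frac{22}{51} = \frac{242527}{51}$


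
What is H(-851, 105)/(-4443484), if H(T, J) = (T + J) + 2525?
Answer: -1779/4443484 ≈ -0.00040036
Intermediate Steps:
H(T, J) = 2525 + J + T (H(T, J) = (J + T) + 2525 = 2525 + J + T)
H(-851, 105)/(-4443484) = (2525 + 105 - 851)/(-4443484) = 1779*(-1/4443484) = -1779/4443484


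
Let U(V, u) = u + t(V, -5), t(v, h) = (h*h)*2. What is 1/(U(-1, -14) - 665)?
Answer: -1/629 ≈ -0.0015898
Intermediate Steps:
t(v, h) = 2*h² (t(v, h) = h²*2 = 2*h²)
U(V, u) = 50 + u (U(V, u) = u + 2*(-5)² = u + 2*25 = u + 50 = 50 + u)
1/(U(-1, -14) - 665) = 1/((50 - 14) - 665) = 1/(36 - 665) = 1/(-629) = -1/629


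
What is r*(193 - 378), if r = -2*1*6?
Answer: 2220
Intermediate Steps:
r = -12 (r = -2*6 = -12)
r*(193 - 378) = -12*(193 - 378) = -12*(-185) = 2220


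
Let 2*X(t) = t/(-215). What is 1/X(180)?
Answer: -43/18 ≈ -2.3889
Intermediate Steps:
X(t) = -t/430 (X(t) = (t/(-215))/2 = (t*(-1/215))/2 = (-t/215)/2 = -t/430)
1/X(180) = 1/(-1/430*180) = 1/(-18/43) = -43/18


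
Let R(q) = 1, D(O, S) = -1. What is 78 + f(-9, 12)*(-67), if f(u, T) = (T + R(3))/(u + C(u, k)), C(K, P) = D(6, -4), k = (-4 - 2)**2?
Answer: 1651/10 ≈ 165.10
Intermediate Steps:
k = 36 (k = (-6)**2 = 36)
C(K, P) = -1
f(u, T) = (1 + T)/(-1 + u) (f(u, T) = (T + 1)/(u - 1) = (1 + T)/(-1 + u))
78 + f(-9, 12)*(-67) = 78 + ((1 + 12)/(-1 - 9))*(-67) = 78 + (13/(-10))*(-67) = 78 - 1/10*13*(-67) = 78 - 13/10*(-67) = 78 + 871/10 = 1651/10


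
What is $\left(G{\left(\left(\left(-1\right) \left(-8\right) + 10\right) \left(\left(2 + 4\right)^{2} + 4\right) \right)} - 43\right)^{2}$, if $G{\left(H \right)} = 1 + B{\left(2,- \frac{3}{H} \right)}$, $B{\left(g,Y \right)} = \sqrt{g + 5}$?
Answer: $\left(42 - \sqrt{7}\right)^{2} \approx 1548.8$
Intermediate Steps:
$B{\left(g,Y \right)} = \sqrt{5 + g}$
$G{\left(H \right)} = 1 + \sqrt{7}$ ($G{\left(H \right)} = 1 + \sqrt{5 + 2} = 1 + \sqrt{7}$)
$\left(G{\left(\left(\left(-1\right) \left(-8\right) + 10\right) \left(\left(2 + 4\right)^{2} + 4\right) \right)} - 43\right)^{2} = \left(\left(1 + \sqrt{7}\right) - 43\right)^{2} = \left(-42 + \sqrt{7}\right)^{2}$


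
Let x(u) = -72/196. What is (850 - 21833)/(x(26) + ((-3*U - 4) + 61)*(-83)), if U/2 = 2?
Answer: 1028167/183033 ≈ 5.6174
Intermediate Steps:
U = 4 (U = 2*2 = 4)
x(u) = -18/49 (x(u) = -72*1/196 = -18/49)
(850 - 21833)/(x(26) + ((-3*U - 4) + 61)*(-83)) = (850 - 21833)/(-18/49 + ((-3*4 - 4) + 61)*(-83)) = -20983/(-18/49 + ((-12 - 4) + 61)*(-83)) = -20983/(-18/49 + (-16 + 61)*(-83)) = -20983/(-18/49 + 45*(-83)) = -20983/(-18/49 - 3735) = -20983/(-183033/49) = -20983*(-49/183033) = 1028167/183033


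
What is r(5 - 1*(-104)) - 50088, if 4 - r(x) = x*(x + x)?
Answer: -73846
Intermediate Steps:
r(x) = 4 - 2*x**2 (r(x) = 4 - x*(x + x) = 4 - x*2*x = 4 - 2*x**2)
r(5 - 1*(-104)) - 50088 = (4 - 2*(5 - 1*(-104))**2) - 50088 = (4 - 2*(5 + 104)**2) - 50088 = (4 - 2*109**2) - 50088 = (4 - 2*11881) - 50088 = (4 - 23762) - 50088 = -23758 - 50088 = -73846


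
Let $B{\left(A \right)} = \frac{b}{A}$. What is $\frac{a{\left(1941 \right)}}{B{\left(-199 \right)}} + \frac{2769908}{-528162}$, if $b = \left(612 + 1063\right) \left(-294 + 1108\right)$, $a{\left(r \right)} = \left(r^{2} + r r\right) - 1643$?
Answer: $- \frac{397780192084261}{360061239450} \approx -1104.8$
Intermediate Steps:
$a{\left(r \right)} = -1643 + 2 r^{2}$ ($a{\left(r \right)} = \left(r^{2} + r^{2}\right) - 1643 = 2 r^{2} - 1643 = -1643 + 2 r^{2}$)
$b = 1363450$ ($b = 1675 \cdot 814 = 1363450$)
$B{\left(A \right)} = \frac{1363450}{A}$
$\frac{a{\left(1941 \right)}}{B{\left(-199 \right)}} + \frac{2769908}{-528162} = \frac{-1643 + 2 \cdot 1941^{2}}{1363450 \frac{1}{-199}} + \frac{2769908}{-528162} = \frac{-1643 + 2 \cdot 3767481}{1363450 \left(- \frac{1}{199}\right)} + 2769908 \left(- \frac{1}{528162}\right) = \frac{-1643 + 7534962}{- \frac{1363450}{199}} - \frac{1384954}{264081} = 7533319 \left(- \frac{199}{1363450}\right) - \frac{1384954}{264081} = - \frac{1499130481}{1363450} - \frac{1384954}{264081} = - \frac{397780192084261}{360061239450}$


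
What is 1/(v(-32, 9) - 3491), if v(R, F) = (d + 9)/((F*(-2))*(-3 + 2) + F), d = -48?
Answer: -9/31432 ≈ -0.00028633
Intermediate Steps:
v(R, F) = -13/F (v(R, F) = (-48 + 9)/((F*(-2))*(-3 + 2) + F) = -39/(-2*F*(-1) + F) = -39/(2*F + F) = -39*1/(3*F) = -13/F)
1/(v(-32, 9) - 3491) = 1/(-13/9 - 3491) = 1/(-31432/9) = -9/31432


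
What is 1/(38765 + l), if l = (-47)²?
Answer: 1/40974 ≈ 2.4406e-5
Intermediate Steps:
l = 2209
1/(38765 + l) = 1/(38765 + 2209) = 1/40974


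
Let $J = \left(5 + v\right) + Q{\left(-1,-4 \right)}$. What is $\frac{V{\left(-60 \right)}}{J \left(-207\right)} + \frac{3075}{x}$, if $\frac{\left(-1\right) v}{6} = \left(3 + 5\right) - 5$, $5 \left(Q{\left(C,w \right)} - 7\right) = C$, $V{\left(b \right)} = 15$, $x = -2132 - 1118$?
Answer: $- \frac{259847}{278070} \approx -0.93447$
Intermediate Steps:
$x = -3250$
$Q{\left(C,w \right)} = 7 + \frac{C}{5}$
$v = -18$ ($v = - 6 \left(\left(3 + 5\right) - 5\right) = - 6 \left(8 - 5\right) = \left(-6\right) 3 = -18$)
$J = - \frac{31}{5}$ ($J = \left(5 - 18\right) + \left(7 + \frac{1}{5} \left(-1\right)\right) = -13 + \left(7 - \frac{1}{5}\right) = -13 + \frac{34}{5} = - \frac{31}{5} \approx -6.2$)
$\frac{V{\left(-60 \right)}}{J \left(-207\right)} + \frac{3075}{x} = \frac{15}{\left(- \frac{31}{5}\right) \left(-207\right)} + \frac{3075}{-3250} = \frac{15}{\frac{6417}{5}} + 3075 \left(- \frac{1}{3250}\right) = 15 \cdot \frac{5}{6417} - \frac{123}{130} = \frac{25}{2139} - \frac{123}{130} = - \frac{259847}{278070}$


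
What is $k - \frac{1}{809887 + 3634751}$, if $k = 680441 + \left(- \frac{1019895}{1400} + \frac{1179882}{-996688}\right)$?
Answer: $\frac{171083237188237933}{251699849940} \approx 6.7971 \cdot 10^{5}$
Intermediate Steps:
$k = \frac{76984104077}{113260}$ ($k = 680441 + \left(\left(-1019895\right) \frac{1}{1400} + 1179882 \left(- \frac{1}{996688}\right)\right) = 680441 - \frac{82643583}{113260} = \frac{76984104077}{113260} \approx 6.7971 \cdot 10^{5}$)
$k - \frac{1}{809887 + 3634751} = \frac{76984104077}{113260} - \frac{1}{809887 + 3634751} = \frac{76984104077}{113260} - \frac{1}{4444638} = \frac{171083237188237933}{251699849940}$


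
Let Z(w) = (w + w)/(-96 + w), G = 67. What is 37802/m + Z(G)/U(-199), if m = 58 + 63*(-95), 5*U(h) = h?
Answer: -214184252/34204717 ≈ -6.2618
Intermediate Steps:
U(h) = h/5
m = -5927 (m = 58 - 5985 = -5927)
Z(w) = 2*w/(-96 + w) (Z(w) = (2*w)/(-96 + w) = 2*w/(-96 + w))
37802/m + Z(G)/U(-199) = 37802/(-5927) + (2*67/(-96 + 67))/(((⅕)*(-199))) = 37802*(-1/5927) + (2*67/(-29))/(-199/5) = -37802/5927 + (2*67*(-1/29))*(-5/199) = -37802/5927 - 134/29*(-5/199) = -37802/5927 + 670/5771 = -214184252/34204717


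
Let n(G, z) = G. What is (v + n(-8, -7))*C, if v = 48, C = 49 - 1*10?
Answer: 1560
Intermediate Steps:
C = 39 (C = 49 - 10 = 39)
(v + n(-8, -7))*C = (48 - 8)*39 = 40*39 = 1560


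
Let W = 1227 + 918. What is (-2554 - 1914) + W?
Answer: -2323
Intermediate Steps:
W = 2145
(-2554 - 1914) + W = (-2554 - 1914) + 2145 = -4468 + 2145 = -2323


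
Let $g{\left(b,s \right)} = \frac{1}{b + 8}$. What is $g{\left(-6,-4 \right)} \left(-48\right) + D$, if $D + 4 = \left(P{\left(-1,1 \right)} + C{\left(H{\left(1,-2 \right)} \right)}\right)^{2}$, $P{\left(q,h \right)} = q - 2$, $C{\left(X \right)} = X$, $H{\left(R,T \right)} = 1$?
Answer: $-24$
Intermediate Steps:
$g{\left(b,s \right)} = \frac{1}{8 + b}$
$P{\left(q,h \right)} = -2 + q$
$D = 0$ ($D = -4 + \left(\left(-2 - 1\right) + 1\right)^{2} = -4 + \left(-3 + 1\right)^{2} = -4 + \left(-2\right)^{2} = -4 + 4 = 0$)
$g{\left(-6,-4 \right)} \left(-48\right) + D = \frac{1}{8 - 6} \left(-48\right) + 0 = \frac{1}{2} \left(-48\right) + 0 = -24 + 0 = -24$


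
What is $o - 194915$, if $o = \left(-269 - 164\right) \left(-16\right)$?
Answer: $-187987$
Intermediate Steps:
$o = 6928$ ($o = \left(-433\right) \left(-16\right) = 6928$)
$o - 194915 = 6928 - 194915 = -187987$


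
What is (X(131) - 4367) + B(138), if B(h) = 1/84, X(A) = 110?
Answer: -357587/84 ≈ -4257.0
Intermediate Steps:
B(h) = 1/84
(X(131) - 4367) + B(138) = (110 - 4367) + 1/84 = -4257 + 1/84 = -357587/84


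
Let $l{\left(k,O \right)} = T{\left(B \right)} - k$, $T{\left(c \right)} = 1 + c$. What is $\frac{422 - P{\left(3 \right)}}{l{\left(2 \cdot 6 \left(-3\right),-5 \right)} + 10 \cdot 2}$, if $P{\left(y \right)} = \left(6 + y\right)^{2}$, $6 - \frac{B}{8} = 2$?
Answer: $\frac{341}{89} \approx 3.8315$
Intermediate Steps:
$B = 32$ ($B = 48 - 16 = 32$)
$l{\left(k,O \right)} = 33 - k$ ($l{\left(k,O \right)} = \left(1 + 32\right) - k = 33 - k$)
$\frac{422 - P{\left(3 \right)}}{l{\left(2 \cdot 6 \left(-3\right),-5 \right)} + 10 \cdot 2} = \frac{422 - \left(6 + 3\right)^{2}}{\left(33 - 2 \cdot 6 \left(-3\right)\right) + 10 \cdot 2} = \frac{422 - 9^{2}}{\left(33 - 12 \left(-3\right)\right) + 20} = \frac{422 - 81}{\left(33 - -36\right) + 20} = \frac{422 - 81}{\left(33 + 36\right) + 20} = \frac{341}{69 + 20} = \frac{341}{89}$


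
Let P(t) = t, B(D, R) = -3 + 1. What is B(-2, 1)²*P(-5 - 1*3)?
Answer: -32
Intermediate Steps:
B(D, R) = -2
B(-2, 1)²*P(-5 - 1*3) = (-2)²*(-5 - 1*3) = 4*(-5 - 3) = 4*(-8) = -32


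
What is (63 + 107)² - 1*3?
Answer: 28897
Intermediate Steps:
(63 + 107)² - 1*3 = 170² - 3 = 28900 - 3 = 28897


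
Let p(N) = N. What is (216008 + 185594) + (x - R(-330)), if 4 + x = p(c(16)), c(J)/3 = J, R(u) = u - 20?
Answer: 401996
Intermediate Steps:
R(u) = -20 + u
c(J) = 3*J
x = 44 (x = -4 + 3*16 = -4 + 48 = 44)
(216008 + 185594) + (x - R(-330)) = (216008 + 185594) + (44 - (-20 - 330)) = 401602 + (44 - 1*(-350)) = 401602 + (44 + 350) = 401602 + 394 = 401996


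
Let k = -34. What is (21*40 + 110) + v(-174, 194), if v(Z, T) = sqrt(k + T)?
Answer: 950 + 4*sqrt(10) ≈ 962.65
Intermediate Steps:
v(Z, T) = sqrt(-34 + T)
(21*40 + 110) + v(-174, 194) = (21*40 + 110) + sqrt(-34 + 194) = (840 + 110) + sqrt(160) = 950 + 4*sqrt(10)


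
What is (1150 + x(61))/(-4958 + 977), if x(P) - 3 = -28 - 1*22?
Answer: -1103/3981 ≈ -0.27707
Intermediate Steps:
x(P) = -47 (x(P) = 3 + (-28 - 1*22) = 3 + (-28 - 22) = 3 - 50 = -47)
(1150 + x(61))/(-4958 + 977) = (1150 - 47)/(-4958 + 977) = 1103/(-3981) = 1103*(-1/3981) = -1103/3981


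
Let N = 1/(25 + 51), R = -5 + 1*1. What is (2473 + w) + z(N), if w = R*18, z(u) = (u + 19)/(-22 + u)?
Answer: 4010626/1671 ≈ 2400.1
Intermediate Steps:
R = -4 (R = -5 + 1 = -4)
N = 1/76 ≈ 0.013158
z(u) = (19 + u)/(-22 + u)
w = -72 (w = -4*18 = -72)
(2473 + w) + z(N) = (2473 - 72) + (19 + 1/76)/(-22 + 1/76) = 2401 + (1445/76)/(-1671/76) = 2401 - 76/1671*1445/76 = 2401 - 1445/1671 = 4010626/1671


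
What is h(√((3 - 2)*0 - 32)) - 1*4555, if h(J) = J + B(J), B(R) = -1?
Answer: -4556 + 4*I*√2 ≈ -4556.0 + 5.6569*I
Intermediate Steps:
h(J) = -1 + J (h(J) = J - 1 = -1 + J)
h(√((3 - 2)*0 - 32)) - 1*4555 = (-1 + √((3 - 2)*0 - 32)) - 1*4555 = (-1 + √(1*0 - 32)) - 4555 = (-1 + √(0 - 32)) - 4555 = (-1 + √(-32)) - 4555 = (-1 + 4*I*√2) - 4555 = -4556 + 4*I*√2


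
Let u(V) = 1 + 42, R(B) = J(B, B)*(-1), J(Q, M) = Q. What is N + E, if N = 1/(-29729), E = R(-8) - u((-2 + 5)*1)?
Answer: -1040516/29729 ≈ -35.000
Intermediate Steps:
R(B) = -B (R(B) = B*(-1) = -B)
u(V) = 43
E = -35 (E = -1*(-8) - 1*43 = 8 - 43 = -35)
N = -1/29729 ≈ -3.3637e-5
N + E = -1/29729 - 35 = -1040516/29729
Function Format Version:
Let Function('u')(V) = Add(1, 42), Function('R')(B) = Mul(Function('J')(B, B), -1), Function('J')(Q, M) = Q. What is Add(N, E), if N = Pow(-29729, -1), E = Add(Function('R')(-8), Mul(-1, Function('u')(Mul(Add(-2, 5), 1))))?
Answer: Rational(-1040516, 29729) ≈ -35.000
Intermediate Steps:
Function('R')(B) = Mul(-1, B) (Function('R')(B) = Mul(B, -1) = Mul(-1, B))
Function('u')(V) = 43
E = -35 (E = Add(Mul(-1, -8), Mul(-1, 43)) = Add(8, -43) = -35)
N = Rational(-1, 29729) ≈ -3.3637e-5
Add(N, E) = Add(Rational(-1, 29729), -35) = Rational(-1040516, 29729)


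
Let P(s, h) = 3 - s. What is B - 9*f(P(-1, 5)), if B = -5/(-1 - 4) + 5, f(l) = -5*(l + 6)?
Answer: 456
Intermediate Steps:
f(l) = -30 - 5*l (f(l) = -5*(6 + l) = -30 - 5*l)
B = 6 (B = -5/(-5) + 5 = -5*(-1/5) + 5 = 1 + 5 = 6)
B - 9*f(P(-1, 5)) = 6 - 9*(-30 - 5*(3 - 1*(-1))) = 6 - 9*(-30 - 5*(3 + 1)) = 6 - 9*(-30 - 5*4) = 6 - 9*(-30 - 20) = 6 - 9*(-50) = 6 + 450 = 456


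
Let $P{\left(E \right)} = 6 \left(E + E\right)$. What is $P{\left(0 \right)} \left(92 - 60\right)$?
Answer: $0$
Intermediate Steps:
$P{\left(E \right)} = 12 E$ ($P{\left(E \right)} = 6 \cdot 2 E = 12 E$)
$P{\left(0 \right)} \left(92 - 60\right) = 12 \cdot 0 \left(92 - 60\right) = 0 \left(92 - 60\right) = 0 \cdot 32 = 0$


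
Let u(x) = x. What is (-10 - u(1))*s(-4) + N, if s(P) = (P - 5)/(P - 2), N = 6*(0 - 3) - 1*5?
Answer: -79/2 ≈ -39.500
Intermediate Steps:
N = -23 (N = 6*(-3) - 5 = -18 - 5 = -23)
s(P) = (-5 + P)/(-2 + P)
(-10 - u(1))*s(-4) + N = (-10 - 1*1)*((-5 - 4)/(-2 - 4)) - 23 = (-10 - 1)*(-9/(-6)) - 23 = -(-11)*(-9)/6 - 23 = -11*3/2 - 23 = -33/2 - 23 = -79/2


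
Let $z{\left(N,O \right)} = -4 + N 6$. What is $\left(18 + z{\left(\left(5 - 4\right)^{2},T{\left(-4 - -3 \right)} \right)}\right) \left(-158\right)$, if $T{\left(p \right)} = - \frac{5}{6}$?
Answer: $-3160$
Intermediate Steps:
$T{\left(p \right)} = - \frac{5}{6}$ ($T{\left(p \right)} = \left(-5\right) \frac{1}{6} = - \frac{5}{6}$)
$z{\left(N,O \right)} = -4 + 6 N$
$\left(18 + z{\left(\left(5 - 4\right)^{2},T{\left(-4 - -3 \right)} \right)}\right) \left(-158\right) = \left(18 - \left(4 - 6 \left(5 - 4\right)^{2}\right)\right) \left(-158\right) = \left(18 - \left(4 - 6 \cdot 1^{2}\right)\right) \left(-158\right) = \left(18 + \left(-4 + 6 \cdot 1\right)\right) \left(-158\right) = \left(18 + \left(-4 + 6\right)\right) \left(-158\right) = \left(18 + 2\right) \left(-158\right) = 20 \left(-158\right) = -3160$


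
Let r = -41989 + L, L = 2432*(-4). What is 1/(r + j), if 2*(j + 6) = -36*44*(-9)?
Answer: -1/44595 ≈ -2.2424e-5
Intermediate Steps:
L = -9728
r = -51717 (r = -41989 - 9728 = -51717)
j = 7122 (j = -6 + (-36*44*(-9))/2 = -6 + (-1584*(-9))/2 = -6 + (1/2)*14256 = -6 + 7128 = 7122)
1/(r + j) = 1/(-51717 + 7122) = 1/(-44595) = -1/44595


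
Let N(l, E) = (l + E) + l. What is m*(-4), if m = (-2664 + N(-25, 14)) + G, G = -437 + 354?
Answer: 11132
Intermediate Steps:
N(l, E) = E + 2*l (N(l, E) = (E + l) + l = E + 2*l)
G = -83
m = -2783 (m = (-2664 + (14 + 2*(-25))) - 83 = (-2664 + (14 - 50)) - 83 = (-2664 - 36) - 83 = -2700 - 83 = -2783)
m*(-4) = -2783*(-4) = 11132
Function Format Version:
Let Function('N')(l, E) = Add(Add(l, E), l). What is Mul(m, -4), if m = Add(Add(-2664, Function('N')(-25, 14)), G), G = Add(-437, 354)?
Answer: 11132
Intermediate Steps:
Function('N')(l, E) = Add(E, Mul(2, l)) (Function('N')(l, E) = Add(Add(E, l), l) = Add(E, Mul(2, l)))
G = -83
m = -2783 (m = Add(Add(-2664, Add(14, Mul(2, -25))), -83) = Add(Add(-2664, Add(14, -50)), -83) = Add(Add(-2664, -36), -83) = Add(-2700, -83) = -2783)
Mul(m, -4) = Mul(-2783, -4) = 11132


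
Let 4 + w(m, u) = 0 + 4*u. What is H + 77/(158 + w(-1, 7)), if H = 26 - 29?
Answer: -67/26 ≈ -2.5769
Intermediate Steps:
w(m, u) = -4 + 4*u (w(m, u) = -4 + (0 + 4*u) = -4 + 4*u)
H = -3
H + 77/(158 + w(-1, 7)) = -3 + 77/(158 + (-4 + 4*7)) = -3 + 77/(158 + (-4 + 28)) = -3 + 77/(158 + 24) = -3 + 77/182 = -3 + 77*(1/182) = -3 + 11/26 = -67/26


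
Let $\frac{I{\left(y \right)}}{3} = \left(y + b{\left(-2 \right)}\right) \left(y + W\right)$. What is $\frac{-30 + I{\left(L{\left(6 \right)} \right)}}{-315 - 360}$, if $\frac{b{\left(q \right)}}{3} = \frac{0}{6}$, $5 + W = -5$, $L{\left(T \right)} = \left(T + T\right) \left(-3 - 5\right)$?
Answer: $- \frac{10166}{225} \approx -45.182$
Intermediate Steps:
$L{\left(T \right)} = - 16 T$ ($L{\left(T \right)} = 2 T \left(-8\right) = - 16 T$)
$W = -10$ ($W = -5 - 5 = -10$)
$b{\left(q \right)} = 0$ ($b{\left(q \right)} = 3 \cdot \frac{0}{6} = 3 \cdot 0 \cdot \frac{1}{6} = 3 \cdot 0 = 0$)
$I{\left(y \right)} = 3 y \left(-10 + y\right)$ ($I{\left(y \right)} = 3 \left(y + 0\right) \left(y - 10\right) = 3 y \left(-10 + y\right)$)
$\frac{-30 + I{\left(L{\left(6 \right)} \right)}}{-315 - 360} = \frac{-30 + 3 \left(\left(-16\right) 6\right) \left(-10 - 96\right)}{-315 - 360} = \frac{-30 + 3 \left(-96\right) \left(-10 - 96\right)}{-675} = \left(-30 + 3 \left(-96\right) \left(-106\right)\right) \left(- \frac{1}{675}\right) = \left(-30 + 30528\right) \left(- \frac{1}{675}\right) = 30498 \left(- \frac{1}{675}\right) = - \frac{10166}{225}$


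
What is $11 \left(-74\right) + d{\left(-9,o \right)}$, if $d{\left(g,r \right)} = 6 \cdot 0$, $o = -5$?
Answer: $-814$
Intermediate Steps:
$d{\left(g,r \right)} = 0$
$11 \left(-74\right) + d{\left(-9,o \right)} = 11 \left(-74\right) + 0 = -814 + 0 = -814$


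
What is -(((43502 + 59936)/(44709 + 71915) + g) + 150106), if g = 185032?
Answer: -19542618775/58312 ≈ -3.3514e+5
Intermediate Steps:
-(((43502 + 59936)/(44709 + 71915) + g) + 150106) = -(((43502 + 59936)/(44709 + 71915) + 185032) + 150106) = -((103438/116624 + 185032) + 150106) = -((103438*(1/116624) + 185032) + 150106) = -((51719/58312 + 185032) + 150106) = -(10789637703/58312 + 150106) = -1*19542618775/58312 = -19542618775/58312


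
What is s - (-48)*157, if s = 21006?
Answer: 28542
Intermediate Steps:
s - (-48)*157 = 21006 - (-48)*157 = 21006 - 1*(-7536) = 21006 + 7536 = 28542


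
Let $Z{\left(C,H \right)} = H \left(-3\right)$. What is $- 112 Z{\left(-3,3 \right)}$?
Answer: $1008$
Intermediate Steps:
$Z{\left(C,H \right)} = - 3 H$
$- 112 Z{\left(-3,3 \right)} = - 112 \left(\left(-3\right) 3\right) = \left(-112\right) \left(-9\right) = 1008$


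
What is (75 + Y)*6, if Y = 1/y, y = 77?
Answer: 34656/77 ≈ 450.08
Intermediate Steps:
Y = 1/77 ≈ 0.012987
(75 + Y)*6 = (75 + 1/77)*6 = (5776/77)*6 = 34656/77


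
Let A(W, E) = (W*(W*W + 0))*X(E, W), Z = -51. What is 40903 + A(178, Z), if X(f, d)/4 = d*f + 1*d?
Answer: -200775130297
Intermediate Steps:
X(f, d) = 4*d + 4*d*f (X(f, d) = 4*(d*f + 1*d) = 4*(d*f + d) = 4*(d + d*f) = 4*d + 4*d*f)
A(W, E) = 4*W⁴*(1 + E) (A(W, E) = (W*(W*W + 0))*(4*W*(1 + E)) = (W*(W² + 0))*(4*W*(1 + E)) = (W*W²)*(4*W*(1 + E)) = W³*(4*W*(1 + E)) = 4*W⁴*(1 + E))
40903 + A(178, Z) = 40903 + 4*178⁴*(1 - 51) = 40903 + 4*1003875856*(-50) = 40903 - 200775171200 = -200775130297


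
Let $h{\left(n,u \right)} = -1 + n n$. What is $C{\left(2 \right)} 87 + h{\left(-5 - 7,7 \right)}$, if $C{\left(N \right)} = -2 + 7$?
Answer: $578$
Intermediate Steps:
$C{\left(N \right)} = 5$
$h{\left(n,u \right)} = -1 + n^{2}$
$C{\left(2 \right)} 87 + h{\left(-5 - 7,7 \right)} = 5 \cdot 87 - \left(1 - \left(-5 - 7\right)^{2}\right) = 435 - \left(1 - \left(-5 - 7\right)^{2}\right) = 435 - \left(1 - \left(-12\right)^{2}\right) = 435 + \left(-1 + 144\right) = 435 + 143 = 578$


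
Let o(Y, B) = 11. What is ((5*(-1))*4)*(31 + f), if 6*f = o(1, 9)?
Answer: -1970/3 ≈ -656.67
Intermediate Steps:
f = 11/6 (f = (1/6)*11 = 11/6 ≈ 1.8333)
((5*(-1))*4)*(31 + f) = ((5*(-1))*4)*(31 + 11/6) = -5*4*(197/6) = -20*197/6 = -1970/3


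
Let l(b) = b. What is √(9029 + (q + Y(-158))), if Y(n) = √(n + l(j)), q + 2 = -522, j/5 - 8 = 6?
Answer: √(8505 + 2*I*√22) ≈ 92.223 + 0.0509*I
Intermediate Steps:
j = 70 (j = 40 + 5*6 = 40 + 30 = 70)
q = -524 (q = -2 - 522 = -524)
Y(n) = √(70 + n) (Y(n) = √(n + 70) = √(70 + n))
√(9029 + (q + Y(-158))) = √(9029 + (-524 + √(70 - 158))) = √(9029 + (-524 + √(-88))) = √(9029 + (-524 + 2*I*√22)) = √(8505 + 2*I*√22)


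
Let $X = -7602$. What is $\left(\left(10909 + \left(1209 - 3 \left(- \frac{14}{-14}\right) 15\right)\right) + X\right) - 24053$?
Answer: $-19582$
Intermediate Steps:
$\left(\left(10909 + \left(1209 - 3 \left(- \frac{14}{-14}\right) 15\right)\right) + X\right) - 24053 = \left(\left(10909 + \left(1209 - 3 \left(- \frac{14}{-14}\right) 15\right)\right) - 7602\right) - 24053 = \left(\left(10909 + \left(1209 - 3 \left(\left(-14\right) \left(- \frac{1}{14}\right)\right) 15\right)\right) - 7602\right) - 24053 = \left(\left(10909 + \left(1209 - 3 \cdot 1 \cdot 15\right)\right) - 7602\right) - 24053 = \left(\left(10909 + \left(1209 - 3 \cdot 15\right)\right) - 7602\right) - 24053 = \left(\left(10909 + \left(1209 - 45\right)\right) - 7602\right) - 24053 = \left(\left(10909 + 1164\right) - 7602\right) - 24053 = \left(12073 - 7602\right) - 24053 = 4471 - 24053 = -19582$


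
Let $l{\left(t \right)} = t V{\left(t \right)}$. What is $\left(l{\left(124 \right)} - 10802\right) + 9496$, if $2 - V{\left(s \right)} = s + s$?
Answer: $-31810$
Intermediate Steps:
$V{\left(s \right)} = 2 - 2 s$ ($V{\left(s \right)} = 2 - \left(s + s\right) = 2 - 2 s$)
$l{\left(t \right)} = t \left(2 - 2 t\right)$
$\left(l{\left(124 \right)} - 10802\right) + 9496 = \left(2 \cdot 124 \left(1 - 124\right) - 10802\right) + 9496 = \left(2 \cdot 124 \left(-123\right) - 10802\right) + 9496 = \left(-30504 - 10802\right) + 9496 = -41306 + 9496 = -31810$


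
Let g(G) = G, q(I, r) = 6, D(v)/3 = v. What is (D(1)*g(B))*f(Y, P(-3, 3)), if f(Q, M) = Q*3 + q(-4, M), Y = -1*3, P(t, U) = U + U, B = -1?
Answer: 9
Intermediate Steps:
D(v) = 3*v
P(t, U) = 2*U
Y = -3
f(Q, M) = 6 + 3*Q (f(Q, M) = Q*3 + 6 = 3*Q + 6 = 6 + 3*Q)
(D(1)*g(B))*f(Y, P(-3, 3)) = ((3*1)*(-1))*(6 + 3*(-3)) = (3*(-1))*(6 - 9) = -3*(-3) = 9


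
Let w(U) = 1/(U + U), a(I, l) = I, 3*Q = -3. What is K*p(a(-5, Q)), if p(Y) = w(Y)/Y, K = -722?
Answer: -361/25 ≈ -14.440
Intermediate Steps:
Q = -1 (Q = (⅓)*(-3) = -1)
w(U) = 1/(2*U)
p(Y) = 1/(2*Y²) (p(Y) = (1/(2*Y))/Y = 1/(2*Y²))
K*p(a(-5, Q)) = -361/(-5)² = -361/25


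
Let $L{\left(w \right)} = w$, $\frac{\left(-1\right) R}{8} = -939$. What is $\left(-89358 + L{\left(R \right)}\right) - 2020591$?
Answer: $-2102437$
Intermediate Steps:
$R = 7512$ ($R = \left(-8\right) \left(-939\right) = 7512$)
$\left(-89358 + L{\left(R \right)}\right) - 2020591 = \left(-89358 + 7512\right) - 2020591 = -81846 - 2020591 = -2102437$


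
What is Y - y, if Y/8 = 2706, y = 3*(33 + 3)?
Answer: 21540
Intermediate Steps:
y = 108 (y = 3*36 = 108)
Y = 21648 (Y = 8*2706 = 21648)
Y - y = 21648 - 1*108 = 21648 - 108 = 21540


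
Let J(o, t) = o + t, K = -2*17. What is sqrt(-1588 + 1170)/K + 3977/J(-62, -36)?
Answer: -3977/98 - I*sqrt(418)/34 ≈ -40.582 - 0.60133*I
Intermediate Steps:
K = -34
sqrt(-1588 + 1170)/K + 3977/J(-62, -36) = sqrt(-1588 + 1170)/(-34) + 3977/(-62 - 36) = sqrt(-418)*(-1/34) + 3977/(-98) = (I*sqrt(418))*(-1/34) + 3977*(-1/98) = -I*sqrt(418)/34 - 3977/98 = -3977/98 - I*sqrt(418)/34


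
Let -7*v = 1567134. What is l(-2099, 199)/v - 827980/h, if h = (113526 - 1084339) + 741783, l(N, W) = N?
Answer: 130092074711/35892070002 ≈ 3.6245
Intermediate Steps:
v = -1567134/7 (v = -⅐*1567134 = -1567134/7 ≈ -2.2388e+5)
h = -229030 (h = -970813 + 741783 = -229030)
l(-2099, 199)/v - 827980/h = -2099/(-1567134/7) - 827980/(-229030) = -2099*(-7/1567134) - 827980*(-1/229030) = 14693/1567134 + 82798/22903 = 130092074711/35892070002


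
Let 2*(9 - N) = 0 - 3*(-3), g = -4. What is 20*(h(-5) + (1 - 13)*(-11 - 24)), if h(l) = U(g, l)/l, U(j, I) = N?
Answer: 8382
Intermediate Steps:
N = 9/2 (N = 9 - (0 - 3*(-3))/2 = 9 - (0 + 9)/2 = 9 - 1/2*9 = 9 - 9/2 = 9/2 ≈ 4.5000)
U(j, I) = 9/2
h(l) = 9/(2*l)
20*(h(-5) + (1 - 13)*(-11 - 24)) = 20*((9/2)/(-5) + (1 - 13)*(-11 - 24)) = 20*((9/2)*(-1/5) - 12*(-35)) = 20*(-9/10 + 420) = 20*(4191/10) = 8382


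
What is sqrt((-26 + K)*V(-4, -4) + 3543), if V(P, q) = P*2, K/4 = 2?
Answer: sqrt(3687) ≈ 60.721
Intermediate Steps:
K = 8 (K = 4*2 = 8)
V(P, q) = 2*P
sqrt((-26 + K)*V(-4, -4) + 3543) = sqrt((-26 + 8)*(2*(-4)) + 3543) = sqrt(-18*(-8) + 3543) = sqrt(144 + 3543) = sqrt(3687)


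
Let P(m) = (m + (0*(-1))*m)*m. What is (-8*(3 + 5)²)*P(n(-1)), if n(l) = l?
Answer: -512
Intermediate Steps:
P(m) = m² (P(m) = (m + 0*m)*m = (m + 0)*m = m*m = m²)
(-8*(3 + 5)²)*P(n(-1)) = -8*(3 + 5)²*(-1)² = -8*8²*1 = -8*64*1 = -512*1 = -512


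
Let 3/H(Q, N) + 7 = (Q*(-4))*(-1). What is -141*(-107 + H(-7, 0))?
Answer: 528468/35 ≈ 15099.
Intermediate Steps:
H(Q, N) = 3/(-7 + 4*Q) (H(Q, N) = 3/(-7 + (Q*(-4))*(-1)) = 3/(-7 - 4*Q*(-1)) = 3/(-7 + 4*Q))
-141*(-107 + H(-7, 0)) = -141*(-107 + 3/(-7 + 4*(-7))) = -141*(-107 + 3/(-7 - 28)) = -141*(-107 + 3/(-35)) = -141*(-107 + 3*(-1/35)) = -141*(-107 - 3/35) = -141*(-3748/35) = 528468/35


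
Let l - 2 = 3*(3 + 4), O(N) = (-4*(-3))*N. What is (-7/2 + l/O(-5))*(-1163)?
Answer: 270979/60 ≈ 4516.3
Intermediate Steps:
O(N) = 12*N
l = 23 (l = 2 + 3*(3 + 4) = 2 + 3*7 = 2 + 21 = 23)
(-7/2 + l/O(-5))*(-1163) = (-7/2 + 23/((12*(-5))))*(-1163) = (-7*1/2 + 23/(-60))*(-1163) = (-7/2 + 23*(-1/60))*(-1163) = (-7/2 - 23/60)*(-1163) = -233/60*(-1163) = 270979/60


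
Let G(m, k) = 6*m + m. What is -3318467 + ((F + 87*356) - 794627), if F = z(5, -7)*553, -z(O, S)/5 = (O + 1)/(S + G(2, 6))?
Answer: -4084492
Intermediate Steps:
G(m, k) = 7*m
z(O, S) = -5*(1 + O)/(14 + S) (z(O, S) = -5*(O + 1)/(S + 7*2) = -5*(1 + O)/(S + 14) = -5*(1 + O)/(14 + S))
F = -2370 (F = (5*(-1 - 1*5)/(14 - 7))*553 = (5*(-1 - 5)/7)*553 = (5*(1/7)*(-6))*553 = -30/7*553 = -2370)
-3318467 + ((F + 87*356) - 794627) = -3318467 + ((-2370 + 87*356) - 794627) = -3318467 + ((-2370 + 30972) - 794627) = -3318467 + (28602 - 794627) = -3318467 - 766025 = -4084492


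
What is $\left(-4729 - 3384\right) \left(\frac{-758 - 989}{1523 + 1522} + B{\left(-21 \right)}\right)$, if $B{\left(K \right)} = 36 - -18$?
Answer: $- \frac{188549597}{435} \approx -4.3345 \cdot 10^{5}$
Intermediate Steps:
$B{\left(K \right)} = 54$ ($B{\left(K \right)} = 36 + 18 = 54$)
$\left(-4729 - 3384\right) \left(\frac{-758 - 989}{1523 + 1522} + B{\left(-21 \right)}\right) = \left(-4729 - 3384\right) \left(\frac{-758 - 989}{1523 + 1522} + 54\right) = - 8113 \left(- \frac{1747}{3045} + 54\right) = \left(-8113\right) \frac{162683}{3045} = - \frac{188549597}{435}$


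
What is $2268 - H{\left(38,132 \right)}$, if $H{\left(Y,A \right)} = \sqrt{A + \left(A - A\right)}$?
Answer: $2268 - 2 \sqrt{33} \approx 2256.5$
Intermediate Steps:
$H{\left(Y,A \right)} = \sqrt{A}$ ($H{\left(Y,A \right)} = \sqrt{A + 0} = \sqrt{A}$)
$2268 - H{\left(38,132 \right)} = 2268 - \sqrt{132} = 2268 - 2 \sqrt{33}$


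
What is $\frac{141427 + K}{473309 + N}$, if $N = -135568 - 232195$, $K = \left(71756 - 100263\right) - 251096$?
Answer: $- \frac{69088}{52773} \approx -1.3092$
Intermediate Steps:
$K = -279603$ ($K = \left(71756 - 100263\right) - 251096 = -28507 - 251096 = -279603$)
$N = -367763$ ($N = -135568 - 232195 = -367763$)
$\frac{141427 + K}{473309 + N} = \frac{141427 - 279603}{473309 - 367763} = - \frac{138176}{105546} = \left(-138176\right) \frac{1}{105546} = - \frac{69088}{52773}$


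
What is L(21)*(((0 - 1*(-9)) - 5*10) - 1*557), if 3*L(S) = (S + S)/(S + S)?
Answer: -598/3 ≈ -199.33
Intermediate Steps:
L(S) = ⅓ (L(S) = ((S + S)/(S + S))/3 = ((2*S)/((2*S)))/3 = ((2*S)*(1/(2*S)))/3 = (⅓)*1 = ⅓)
L(21)*(((0 - 1*(-9)) - 5*10) - 1*557) = (((0 - 1*(-9)) - 5*10) - 1*557)/3 = (((0 + 9) - 50) - 557)/3 = ((9 - 50) - 557)/3 = (-41 - 557)/3 = (⅓)*(-598) = -598/3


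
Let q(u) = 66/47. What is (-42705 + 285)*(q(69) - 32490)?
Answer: 64773812880/47 ≈ 1.3782e+9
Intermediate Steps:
q(u) = 66/47 (q(u) = 66*(1/47) = 66/47)
(-42705 + 285)*(q(69) - 32490) = (-42705 + 285)*(66/47 - 32490) = -42420*(-1526964/47) = 64773812880/47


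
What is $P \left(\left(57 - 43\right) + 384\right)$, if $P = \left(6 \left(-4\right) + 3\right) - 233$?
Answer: $-101092$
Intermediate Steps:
$P = -254$ ($P = \left(-24 + 3\right) - 233 = -21 - 233 = -254$)
$P \left(\left(57 - 43\right) + 384\right) = - 254 \left(\left(57 - 43\right) + 384\right) = - 254 \left(14 + 384\right) = \left(-254\right) 398 = -101092$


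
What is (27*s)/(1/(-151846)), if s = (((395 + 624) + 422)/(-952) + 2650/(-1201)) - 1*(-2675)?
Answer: -6260895693110439/571676 ≈ -1.0952e+10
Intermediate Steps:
s = 3054213159/1143352 (s = ((1019 + 422)*(-1/952) + 2650*(-1/1201)) + 2675 = (1441*(-1/952) - 2650/1201) + 2675 = (-1441/952 - 2650/1201) + 2675 = -4253441/1143352 + 2675 = 3054213159/1143352 ≈ 2671.3)
(27*s)/(1/(-151846)) = (27*(3054213159/1143352))/(1/(-151846)) = 82463755293/(1143352*(-1/151846)) = (82463755293/1143352)*(-151846) = -6260895693110439/571676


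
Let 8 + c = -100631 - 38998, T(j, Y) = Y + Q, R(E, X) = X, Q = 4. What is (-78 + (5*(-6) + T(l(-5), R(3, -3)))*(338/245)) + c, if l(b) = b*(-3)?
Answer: -34239977/245 ≈ -1.3976e+5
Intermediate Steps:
l(b) = -3*b
T(j, Y) = 4 + Y (T(j, Y) = Y + 4 = 4 + Y)
c = -139637 (c = -8 + (-100631 - 38998) = -8 - 139629 = -139637)
(-78 + (5*(-6) + T(l(-5), R(3, -3)))*(338/245)) + c = (-78 + (5*(-6) + (4 - 3))*(338/245)) - 139637 = (-78 + (-30 + 1)*(338*(1/245))) - 139637 = (-78 - 29*338/245) - 139637 = (-78 - 9802/245) - 139637 = -28912/245 - 139637 = -34239977/245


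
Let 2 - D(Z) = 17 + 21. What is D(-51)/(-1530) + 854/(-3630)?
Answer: -6533/30855 ≈ -0.21173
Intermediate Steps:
D(Z) = -36 (D(Z) = 2 - (17 + 21) = 2 - 1*38 = 2 - 38 = -36)
D(-51)/(-1530) + 854/(-3630) = -36/(-1530) + 854/(-3630) = -36*(-1/1530) + 854*(-1/3630) = 2/85 - 427/1815 = -6533/30855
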